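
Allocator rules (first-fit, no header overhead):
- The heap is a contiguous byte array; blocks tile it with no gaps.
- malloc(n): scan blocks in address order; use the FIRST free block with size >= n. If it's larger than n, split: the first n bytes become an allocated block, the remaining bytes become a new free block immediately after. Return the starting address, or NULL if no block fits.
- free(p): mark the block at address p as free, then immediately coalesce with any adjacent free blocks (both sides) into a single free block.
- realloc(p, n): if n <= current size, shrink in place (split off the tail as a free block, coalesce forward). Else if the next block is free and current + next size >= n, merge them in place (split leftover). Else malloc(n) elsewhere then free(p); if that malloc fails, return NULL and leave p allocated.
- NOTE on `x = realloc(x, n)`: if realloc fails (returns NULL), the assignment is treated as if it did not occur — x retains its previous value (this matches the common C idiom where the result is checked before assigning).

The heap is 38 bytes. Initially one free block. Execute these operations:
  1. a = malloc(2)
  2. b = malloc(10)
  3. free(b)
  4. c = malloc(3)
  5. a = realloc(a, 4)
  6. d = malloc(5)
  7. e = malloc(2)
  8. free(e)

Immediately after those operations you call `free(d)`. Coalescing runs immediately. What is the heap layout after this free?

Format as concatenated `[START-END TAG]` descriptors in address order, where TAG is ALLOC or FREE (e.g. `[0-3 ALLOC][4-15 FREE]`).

Op 1: a = malloc(2) -> a = 0; heap: [0-1 ALLOC][2-37 FREE]
Op 2: b = malloc(10) -> b = 2; heap: [0-1 ALLOC][2-11 ALLOC][12-37 FREE]
Op 3: free(b) -> (freed b); heap: [0-1 ALLOC][2-37 FREE]
Op 4: c = malloc(3) -> c = 2; heap: [0-1 ALLOC][2-4 ALLOC][5-37 FREE]
Op 5: a = realloc(a, 4) -> a = 5; heap: [0-1 FREE][2-4 ALLOC][5-8 ALLOC][9-37 FREE]
Op 6: d = malloc(5) -> d = 9; heap: [0-1 FREE][2-4 ALLOC][5-8 ALLOC][9-13 ALLOC][14-37 FREE]
Op 7: e = malloc(2) -> e = 0; heap: [0-1 ALLOC][2-4 ALLOC][5-8 ALLOC][9-13 ALLOC][14-37 FREE]
Op 8: free(e) -> (freed e); heap: [0-1 FREE][2-4 ALLOC][5-8 ALLOC][9-13 ALLOC][14-37 FREE]
free(d): d = 9 -> block [9-13 ALLOC]; mark free, coalesce with adjacent free neighbors -> [0-1 FREE][2-4 ALLOC][5-8 ALLOC][9-37 FREE]

Answer: [0-1 FREE][2-4 ALLOC][5-8 ALLOC][9-37 FREE]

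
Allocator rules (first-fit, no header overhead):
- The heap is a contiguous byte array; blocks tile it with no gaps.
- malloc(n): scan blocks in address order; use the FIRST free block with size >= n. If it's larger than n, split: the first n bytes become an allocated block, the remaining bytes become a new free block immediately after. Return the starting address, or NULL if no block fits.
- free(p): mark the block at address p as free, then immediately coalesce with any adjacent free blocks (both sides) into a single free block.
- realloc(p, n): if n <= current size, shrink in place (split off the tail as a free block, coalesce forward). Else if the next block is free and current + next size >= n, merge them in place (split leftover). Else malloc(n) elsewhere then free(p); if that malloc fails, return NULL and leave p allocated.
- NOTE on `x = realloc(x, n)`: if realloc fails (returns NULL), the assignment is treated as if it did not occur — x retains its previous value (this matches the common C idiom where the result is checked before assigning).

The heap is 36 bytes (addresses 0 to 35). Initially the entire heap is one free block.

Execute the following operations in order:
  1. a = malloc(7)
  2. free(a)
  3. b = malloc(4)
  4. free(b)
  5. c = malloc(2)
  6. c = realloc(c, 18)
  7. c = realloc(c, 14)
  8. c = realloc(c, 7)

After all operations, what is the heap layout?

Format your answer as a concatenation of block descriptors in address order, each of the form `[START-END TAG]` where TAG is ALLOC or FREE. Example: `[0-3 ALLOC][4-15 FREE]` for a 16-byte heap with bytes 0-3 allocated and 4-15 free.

Op 1: a = malloc(7) -> a = 0; heap: [0-6 ALLOC][7-35 FREE]
Op 2: free(a) -> (freed a); heap: [0-35 FREE]
Op 3: b = malloc(4) -> b = 0; heap: [0-3 ALLOC][4-35 FREE]
Op 4: free(b) -> (freed b); heap: [0-35 FREE]
Op 5: c = malloc(2) -> c = 0; heap: [0-1 ALLOC][2-35 FREE]
Op 6: c = realloc(c, 18) -> c = 0; heap: [0-17 ALLOC][18-35 FREE]
Op 7: c = realloc(c, 14) -> c = 0; heap: [0-13 ALLOC][14-35 FREE]
Op 8: c = realloc(c, 7) -> c = 0; heap: [0-6 ALLOC][7-35 FREE]

Answer: [0-6 ALLOC][7-35 FREE]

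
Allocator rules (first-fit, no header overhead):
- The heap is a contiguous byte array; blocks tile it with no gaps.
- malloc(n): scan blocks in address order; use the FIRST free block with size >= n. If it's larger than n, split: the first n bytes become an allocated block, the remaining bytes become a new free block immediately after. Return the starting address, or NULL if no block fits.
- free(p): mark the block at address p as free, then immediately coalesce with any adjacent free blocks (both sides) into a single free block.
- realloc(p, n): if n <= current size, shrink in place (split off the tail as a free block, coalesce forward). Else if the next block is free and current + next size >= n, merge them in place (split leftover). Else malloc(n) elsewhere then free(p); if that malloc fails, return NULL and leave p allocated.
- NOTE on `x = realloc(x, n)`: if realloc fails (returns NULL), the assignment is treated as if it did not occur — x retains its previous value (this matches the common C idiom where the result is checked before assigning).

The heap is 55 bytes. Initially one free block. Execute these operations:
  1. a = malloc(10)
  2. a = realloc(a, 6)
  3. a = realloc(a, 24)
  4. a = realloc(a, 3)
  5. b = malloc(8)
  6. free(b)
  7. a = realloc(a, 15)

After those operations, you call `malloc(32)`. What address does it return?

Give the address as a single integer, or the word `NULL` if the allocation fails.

Answer: 15

Derivation:
Op 1: a = malloc(10) -> a = 0; heap: [0-9 ALLOC][10-54 FREE]
Op 2: a = realloc(a, 6) -> a = 0; heap: [0-5 ALLOC][6-54 FREE]
Op 3: a = realloc(a, 24) -> a = 0; heap: [0-23 ALLOC][24-54 FREE]
Op 4: a = realloc(a, 3) -> a = 0; heap: [0-2 ALLOC][3-54 FREE]
Op 5: b = malloc(8) -> b = 3; heap: [0-2 ALLOC][3-10 ALLOC][11-54 FREE]
Op 6: free(b) -> (freed b); heap: [0-2 ALLOC][3-54 FREE]
Op 7: a = realloc(a, 15) -> a = 0; heap: [0-14 ALLOC][15-54 FREE]
malloc(32): first-fit scan over [0-14 ALLOC][15-54 FREE] -> 15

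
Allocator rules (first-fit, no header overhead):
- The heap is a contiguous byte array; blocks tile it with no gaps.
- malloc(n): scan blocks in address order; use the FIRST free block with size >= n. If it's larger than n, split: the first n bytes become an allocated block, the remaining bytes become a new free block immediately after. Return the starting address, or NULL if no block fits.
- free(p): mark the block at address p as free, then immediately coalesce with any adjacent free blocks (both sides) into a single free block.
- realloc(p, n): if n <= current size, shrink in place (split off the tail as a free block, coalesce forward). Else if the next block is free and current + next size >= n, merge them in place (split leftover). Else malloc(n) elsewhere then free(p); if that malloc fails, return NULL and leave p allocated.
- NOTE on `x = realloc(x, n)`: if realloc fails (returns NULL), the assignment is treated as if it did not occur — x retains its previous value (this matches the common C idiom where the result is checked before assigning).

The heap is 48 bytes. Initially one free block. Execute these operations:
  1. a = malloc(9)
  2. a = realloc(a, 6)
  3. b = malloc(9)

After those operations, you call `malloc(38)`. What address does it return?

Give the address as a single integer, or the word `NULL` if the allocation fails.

Op 1: a = malloc(9) -> a = 0; heap: [0-8 ALLOC][9-47 FREE]
Op 2: a = realloc(a, 6) -> a = 0; heap: [0-5 ALLOC][6-47 FREE]
Op 3: b = malloc(9) -> b = 6; heap: [0-5 ALLOC][6-14 ALLOC][15-47 FREE]
malloc(38): first-fit scan over [0-5 ALLOC][6-14 ALLOC][15-47 FREE] -> NULL

Answer: NULL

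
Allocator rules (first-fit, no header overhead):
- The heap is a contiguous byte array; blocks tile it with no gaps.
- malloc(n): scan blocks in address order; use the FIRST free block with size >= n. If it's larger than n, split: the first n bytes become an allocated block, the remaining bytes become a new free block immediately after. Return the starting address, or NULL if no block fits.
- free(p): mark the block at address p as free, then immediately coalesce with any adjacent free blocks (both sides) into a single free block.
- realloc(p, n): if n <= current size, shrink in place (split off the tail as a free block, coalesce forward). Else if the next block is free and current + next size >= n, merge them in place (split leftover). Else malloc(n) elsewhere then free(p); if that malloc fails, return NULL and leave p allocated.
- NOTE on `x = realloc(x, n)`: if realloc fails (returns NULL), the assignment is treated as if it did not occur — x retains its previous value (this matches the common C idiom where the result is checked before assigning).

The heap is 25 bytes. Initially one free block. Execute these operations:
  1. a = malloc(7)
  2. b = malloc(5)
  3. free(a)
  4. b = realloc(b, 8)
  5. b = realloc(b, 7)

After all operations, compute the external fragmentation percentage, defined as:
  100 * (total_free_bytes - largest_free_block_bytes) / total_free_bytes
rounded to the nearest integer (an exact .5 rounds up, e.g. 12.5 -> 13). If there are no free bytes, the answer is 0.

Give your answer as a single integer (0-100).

Answer: 39

Derivation:
Op 1: a = malloc(7) -> a = 0; heap: [0-6 ALLOC][7-24 FREE]
Op 2: b = malloc(5) -> b = 7; heap: [0-6 ALLOC][7-11 ALLOC][12-24 FREE]
Op 3: free(a) -> (freed a); heap: [0-6 FREE][7-11 ALLOC][12-24 FREE]
Op 4: b = realloc(b, 8) -> b = 7; heap: [0-6 FREE][7-14 ALLOC][15-24 FREE]
Op 5: b = realloc(b, 7) -> b = 7; heap: [0-6 FREE][7-13 ALLOC][14-24 FREE]
Free blocks: [7 11] total_free=18 largest=11 -> 100*(18-11)/18 = 700/18 ≈ 38.889 -> rounds to 39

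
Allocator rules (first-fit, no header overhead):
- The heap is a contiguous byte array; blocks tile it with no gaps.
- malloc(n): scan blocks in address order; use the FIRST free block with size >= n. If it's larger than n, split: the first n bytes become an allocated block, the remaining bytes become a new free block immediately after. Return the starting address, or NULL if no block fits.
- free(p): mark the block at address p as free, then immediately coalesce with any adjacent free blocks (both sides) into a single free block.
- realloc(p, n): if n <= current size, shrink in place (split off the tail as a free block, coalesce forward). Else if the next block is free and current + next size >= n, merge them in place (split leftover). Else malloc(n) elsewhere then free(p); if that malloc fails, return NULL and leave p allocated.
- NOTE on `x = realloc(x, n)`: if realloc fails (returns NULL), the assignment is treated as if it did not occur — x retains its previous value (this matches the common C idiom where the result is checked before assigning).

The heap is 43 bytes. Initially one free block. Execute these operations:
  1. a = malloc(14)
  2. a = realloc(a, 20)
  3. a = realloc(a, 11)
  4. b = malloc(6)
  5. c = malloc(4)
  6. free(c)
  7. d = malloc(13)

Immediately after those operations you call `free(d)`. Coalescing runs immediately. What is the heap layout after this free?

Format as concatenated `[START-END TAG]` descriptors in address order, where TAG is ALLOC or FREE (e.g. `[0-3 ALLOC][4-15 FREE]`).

Answer: [0-10 ALLOC][11-16 ALLOC][17-42 FREE]

Derivation:
Op 1: a = malloc(14) -> a = 0; heap: [0-13 ALLOC][14-42 FREE]
Op 2: a = realloc(a, 20) -> a = 0; heap: [0-19 ALLOC][20-42 FREE]
Op 3: a = realloc(a, 11) -> a = 0; heap: [0-10 ALLOC][11-42 FREE]
Op 4: b = malloc(6) -> b = 11; heap: [0-10 ALLOC][11-16 ALLOC][17-42 FREE]
Op 5: c = malloc(4) -> c = 17; heap: [0-10 ALLOC][11-16 ALLOC][17-20 ALLOC][21-42 FREE]
Op 6: free(c) -> (freed c); heap: [0-10 ALLOC][11-16 ALLOC][17-42 FREE]
Op 7: d = malloc(13) -> d = 17; heap: [0-10 ALLOC][11-16 ALLOC][17-29 ALLOC][30-42 FREE]
free(d): d = 17 -> block [17-29 ALLOC]; mark free, coalesce with adjacent free neighbors -> [0-10 ALLOC][11-16 ALLOC][17-42 FREE]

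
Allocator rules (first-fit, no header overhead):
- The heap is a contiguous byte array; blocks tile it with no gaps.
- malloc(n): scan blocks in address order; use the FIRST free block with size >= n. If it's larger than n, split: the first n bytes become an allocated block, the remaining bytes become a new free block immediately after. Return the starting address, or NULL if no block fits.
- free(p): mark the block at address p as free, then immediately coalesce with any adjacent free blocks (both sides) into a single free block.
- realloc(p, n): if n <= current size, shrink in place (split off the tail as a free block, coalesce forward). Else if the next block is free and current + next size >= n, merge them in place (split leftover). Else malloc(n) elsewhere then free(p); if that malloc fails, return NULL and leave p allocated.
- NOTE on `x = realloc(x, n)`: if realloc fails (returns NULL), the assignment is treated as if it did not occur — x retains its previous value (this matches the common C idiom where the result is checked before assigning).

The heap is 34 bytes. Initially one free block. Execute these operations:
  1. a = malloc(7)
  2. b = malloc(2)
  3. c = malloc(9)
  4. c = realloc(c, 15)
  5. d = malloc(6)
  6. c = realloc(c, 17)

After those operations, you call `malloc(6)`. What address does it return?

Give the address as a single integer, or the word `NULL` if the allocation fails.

Answer: NULL

Derivation:
Op 1: a = malloc(7) -> a = 0; heap: [0-6 ALLOC][7-33 FREE]
Op 2: b = malloc(2) -> b = 7; heap: [0-6 ALLOC][7-8 ALLOC][9-33 FREE]
Op 3: c = malloc(9) -> c = 9; heap: [0-6 ALLOC][7-8 ALLOC][9-17 ALLOC][18-33 FREE]
Op 4: c = realloc(c, 15) -> c = 9; heap: [0-6 ALLOC][7-8 ALLOC][9-23 ALLOC][24-33 FREE]
Op 5: d = malloc(6) -> d = 24; heap: [0-6 ALLOC][7-8 ALLOC][9-23 ALLOC][24-29 ALLOC][30-33 FREE]
Op 6: c = realloc(c, 17) -> NULL (c unchanged); heap: [0-6 ALLOC][7-8 ALLOC][9-23 ALLOC][24-29 ALLOC][30-33 FREE]
malloc(6): first-fit scan over [0-6 ALLOC][7-8 ALLOC][9-23 ALLOC][24-29 ALLOC][30-33 FREE] -> NULL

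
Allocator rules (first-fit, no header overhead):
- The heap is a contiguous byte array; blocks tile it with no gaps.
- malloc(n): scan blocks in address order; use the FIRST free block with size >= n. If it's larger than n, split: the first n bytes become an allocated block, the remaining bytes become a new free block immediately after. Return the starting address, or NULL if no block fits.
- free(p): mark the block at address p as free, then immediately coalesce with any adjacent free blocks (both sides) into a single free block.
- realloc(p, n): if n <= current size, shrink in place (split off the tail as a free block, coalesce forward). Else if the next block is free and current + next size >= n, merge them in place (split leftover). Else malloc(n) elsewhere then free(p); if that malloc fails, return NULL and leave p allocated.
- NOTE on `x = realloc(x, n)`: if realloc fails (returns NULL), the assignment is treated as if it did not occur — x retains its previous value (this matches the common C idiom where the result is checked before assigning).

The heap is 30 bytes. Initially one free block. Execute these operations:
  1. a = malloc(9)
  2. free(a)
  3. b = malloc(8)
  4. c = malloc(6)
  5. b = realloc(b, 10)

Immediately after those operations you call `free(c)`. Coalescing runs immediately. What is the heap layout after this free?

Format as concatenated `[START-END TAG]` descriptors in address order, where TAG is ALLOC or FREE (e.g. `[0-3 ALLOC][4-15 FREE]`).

Op 1: a = malloc(9) -> a = 0; heap: [0-8 ALLOC][9-29 FREE]
Op 2: free(a) -> (freed a); heap: [0-29 FREE]
Op 3: b = malloc(8) -> b = 0; heap: [0-7 ALLOC][8-29 FREE]
Op 4: c = malloc(6) -> c = 8; heap: [0-7 ALLOC][8-13 ALLOC][14-29 FREE]
Op 5: b = realloc(b, 10) -> b = 14; heap: [0-7 FREE][8-13 ALLOC][14-23 ALLOC][24-29 FREE]
free(c): c = 8 -> block [8-13 ALLOC]; mark free, coalesce with adjacent free neighbors -> [0-13 FREE][14-23 ALLOC][24-29 FREE]

Answer: [0-13 FREE][14-23 ALLOC][24-29 FREE]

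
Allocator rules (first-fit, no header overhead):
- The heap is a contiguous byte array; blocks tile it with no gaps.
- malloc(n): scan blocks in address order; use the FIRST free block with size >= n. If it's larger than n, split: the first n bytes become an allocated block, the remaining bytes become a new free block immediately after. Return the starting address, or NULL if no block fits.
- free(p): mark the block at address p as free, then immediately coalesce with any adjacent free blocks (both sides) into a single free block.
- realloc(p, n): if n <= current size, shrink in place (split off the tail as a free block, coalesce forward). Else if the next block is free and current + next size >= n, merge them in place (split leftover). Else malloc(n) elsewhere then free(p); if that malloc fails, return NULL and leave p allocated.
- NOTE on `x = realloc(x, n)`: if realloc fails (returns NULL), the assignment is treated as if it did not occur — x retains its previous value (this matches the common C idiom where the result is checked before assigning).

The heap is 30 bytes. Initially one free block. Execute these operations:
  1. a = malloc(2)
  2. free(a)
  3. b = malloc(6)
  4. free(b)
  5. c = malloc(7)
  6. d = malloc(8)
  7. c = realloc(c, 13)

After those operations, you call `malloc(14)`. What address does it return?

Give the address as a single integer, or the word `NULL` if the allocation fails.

Op 1: a = malloc(2) -> a = 0; heap: [0-1 ALLOC][2-29 FREE]
Op 2: free(a) -> (freed a); heap: [0-29 FREE]
Op 3: b = malloc(6) -> b = 0; heap: [0-5 ALLOC][6-29 FREE]
Op 4: free(b) -> (freed b); heap: [0-29 FREE]
Op 5: c = malloc(7) -> c = 0; heap: [0-6 ALLOC][7-29 FREE]
Op 6: d = malloc(8) -> d = 7; heap: [0-6 ALLOC][7-14 ALLOC][15-29 FREE]
Op 7: c = realloc(c, 13) -> c = 15; heap: [0-6 FREE][7-14 ALLOC][15-27 ALLOC][28-29 FREE]
malloc(14): first-fit scan over [0-6 FREE][7-14 ALLOC][15-27 ALLOC][28-29 FREE] -> NULL

Answer: NULL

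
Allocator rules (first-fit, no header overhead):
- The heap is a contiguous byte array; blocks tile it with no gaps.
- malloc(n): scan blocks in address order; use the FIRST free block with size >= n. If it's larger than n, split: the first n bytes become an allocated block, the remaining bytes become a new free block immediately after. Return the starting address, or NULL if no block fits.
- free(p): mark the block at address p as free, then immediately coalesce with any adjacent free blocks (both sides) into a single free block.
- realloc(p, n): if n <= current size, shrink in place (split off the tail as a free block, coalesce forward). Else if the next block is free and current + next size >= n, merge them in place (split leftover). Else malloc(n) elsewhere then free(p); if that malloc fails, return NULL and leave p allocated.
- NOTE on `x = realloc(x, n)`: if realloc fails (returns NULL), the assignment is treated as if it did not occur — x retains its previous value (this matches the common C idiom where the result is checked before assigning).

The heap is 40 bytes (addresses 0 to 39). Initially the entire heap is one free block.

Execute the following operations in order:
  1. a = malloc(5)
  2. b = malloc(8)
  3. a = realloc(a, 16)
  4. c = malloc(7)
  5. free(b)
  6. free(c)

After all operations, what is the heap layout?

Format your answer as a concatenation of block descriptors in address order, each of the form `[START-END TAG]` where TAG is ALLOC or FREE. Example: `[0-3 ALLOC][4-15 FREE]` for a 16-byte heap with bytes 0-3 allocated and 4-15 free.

Answer: [0-12 FREE][13-28 ALLOC][29-39 FREE]

Derivation:
Op 1: a = malloc(5) -> a = 0; heap: [0-4 ALLOC][5-39 FREE]
Op 2: b = malloc(8) -> b = 5; heap: [0-4 ALLOC][5-12 ALLOC][13-39 FREE]
Op 3: a = realloc(a, 16) -> a = 13; heap: [0-4 FREE][5-12 ALLOC][13-28 ALLOC][29-39 FREE]
Op 4: c = malloc(7) -> c = 29; heap: [0-4 FREE][5-12 ALLOC][13-28 ALLOC][29-35 ALLOC][36-39 FREE]
Op 5: free(b) -> (freed b); heap: [0-12 FREE][13-28 ALLOC][29-35 ALLOC][36-39 FREE]
Op 6: free(c) -> (freed c); heap: [0-12 FREE][13-28 ALLOC][29-39 FREE]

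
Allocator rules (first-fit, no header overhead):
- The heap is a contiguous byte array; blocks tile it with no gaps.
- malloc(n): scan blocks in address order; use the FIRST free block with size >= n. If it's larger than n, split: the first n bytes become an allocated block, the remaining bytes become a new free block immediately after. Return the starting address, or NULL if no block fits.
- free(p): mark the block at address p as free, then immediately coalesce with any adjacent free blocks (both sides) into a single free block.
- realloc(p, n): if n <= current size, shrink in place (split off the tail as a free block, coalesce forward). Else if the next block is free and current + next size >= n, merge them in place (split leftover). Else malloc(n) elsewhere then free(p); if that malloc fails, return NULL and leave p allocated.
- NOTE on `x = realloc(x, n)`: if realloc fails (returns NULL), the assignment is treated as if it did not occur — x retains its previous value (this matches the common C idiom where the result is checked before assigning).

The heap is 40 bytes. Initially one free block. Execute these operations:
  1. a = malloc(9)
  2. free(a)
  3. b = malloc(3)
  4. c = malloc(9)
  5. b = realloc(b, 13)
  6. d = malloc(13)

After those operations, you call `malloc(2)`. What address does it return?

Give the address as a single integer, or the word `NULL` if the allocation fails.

Op 1: a = malloc(9) -> a = 0; heap: [0-8 ALLOC][9-39 FREE]
Op 2: free(a) -> (freed a); heap: [0-39 FREE]
Op 3: b = malloc(3) -> b = 0; heap: [0-2 ALLOC][3-39 FREE]
Op 4: c = malloc(9) -> c = 3; heap: [0-2 ALLOC][3-11 ALLOC][12-39 FREE]
Op 5: b = realloc(b, 13) -> b = 12; heap: [0-2 FREE][3-11 ALLOC][12-24 ALLOC][25-39 FREE]
Op 6: d = malloc(13) -> d = 25; heap: [0-2 FREE][3-11 ALLOC][12-24 ALLOC][25-37 ALLOC][38-39 FREE]
malloc(2): first-fit scan over [0-2 FREE][3-11 ALLOC][12-24 ALLOC][25-37 ALLOC][38-39 FREE] -> 0

Answer: 0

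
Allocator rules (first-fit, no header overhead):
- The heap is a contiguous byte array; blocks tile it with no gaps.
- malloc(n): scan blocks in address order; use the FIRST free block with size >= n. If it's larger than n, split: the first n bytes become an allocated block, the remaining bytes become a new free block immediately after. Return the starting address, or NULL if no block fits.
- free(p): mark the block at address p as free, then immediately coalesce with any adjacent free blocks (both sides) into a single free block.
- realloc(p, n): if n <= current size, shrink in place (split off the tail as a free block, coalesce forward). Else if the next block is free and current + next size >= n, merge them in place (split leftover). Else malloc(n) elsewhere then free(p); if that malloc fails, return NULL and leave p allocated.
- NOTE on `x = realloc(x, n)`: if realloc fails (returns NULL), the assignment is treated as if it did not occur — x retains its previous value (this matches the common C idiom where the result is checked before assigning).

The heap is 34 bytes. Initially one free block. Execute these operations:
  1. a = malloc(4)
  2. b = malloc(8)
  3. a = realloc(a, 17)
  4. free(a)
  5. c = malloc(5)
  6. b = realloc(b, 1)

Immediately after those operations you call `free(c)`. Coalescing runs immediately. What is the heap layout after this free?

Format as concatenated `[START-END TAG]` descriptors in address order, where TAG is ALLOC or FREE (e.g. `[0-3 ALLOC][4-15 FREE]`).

Answer: [0-3 FREE][4-4 ALLOC][5-33 FREE]

Derivation:
Op 1: a = malloc(4) -> a = 0; heap: [0-3 ALLOC][4-33 FREE]
Op 2: b = malloc(8) -> b = 4; heap: [0-3 ALLOC][4-11 ALLOC][12-33 FREE]
Op 3: a = realloc(a, 17) -> a = 12; heap: [0-3 FREE][4-11 ALLOC][12-28 ALLOC][29-33 FREE]
Op 4: free(a) -> (freed a); heap: [0-3 FREE][4-11 ALLOC][12-33 FREE]
Op 5: c = malloc(5) -> c = 12; heap: [0-3 FREE][4-11 ALLOC][12-16 ALLOC][17-33 FREE]
Op 6: b = realloc(b, 1) -> b = 4; heap: [0-3 FREE][4-4 ALLOC][5-11 FREE][12-16 ALLOC][17-33 FREE]
free(c): c = 12 -> block [12-16 ALLOC]; mark free, coalesce with adjacent free neighbors -> [0-3 FREE][4-4 ALLOC][5-33 FREE]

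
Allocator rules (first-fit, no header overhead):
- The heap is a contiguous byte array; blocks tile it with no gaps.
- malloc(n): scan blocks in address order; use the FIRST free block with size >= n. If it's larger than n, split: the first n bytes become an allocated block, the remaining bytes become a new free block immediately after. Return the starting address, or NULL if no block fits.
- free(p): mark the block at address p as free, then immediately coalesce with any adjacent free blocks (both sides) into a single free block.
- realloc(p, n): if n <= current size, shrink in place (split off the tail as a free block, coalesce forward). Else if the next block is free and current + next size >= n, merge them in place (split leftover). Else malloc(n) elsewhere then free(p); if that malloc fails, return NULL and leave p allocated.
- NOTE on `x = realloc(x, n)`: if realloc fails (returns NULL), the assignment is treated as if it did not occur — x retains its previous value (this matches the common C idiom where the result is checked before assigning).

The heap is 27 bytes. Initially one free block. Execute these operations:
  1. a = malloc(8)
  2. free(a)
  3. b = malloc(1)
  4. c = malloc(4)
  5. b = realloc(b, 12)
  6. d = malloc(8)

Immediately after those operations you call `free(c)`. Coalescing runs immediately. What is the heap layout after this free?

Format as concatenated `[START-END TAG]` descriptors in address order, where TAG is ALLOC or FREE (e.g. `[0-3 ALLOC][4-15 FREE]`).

Op 1: a = malloc(8) -> a = 0; heap: [0-7 ALLOC][8-26 FREE]
Op 2: free(a) -> (freed a); heap: [0-26 FREE]
Op 3: b = malloc(1) -> b = 0; heap: [0-0 ALLOC][1-26 FREE]
Op 4: c = malloc(4) -> c = 1; heap: [0-0 ALLOC][1-4 ALLOC][5-26 FREE]
Op 5: b = realloc(b, 12) -> b = 5; heap: [0-0 FREE][1-4 ALLOC][5-16 ALLOC][17-26 FREE]
Op 6: d = malloc(8) -> d = 17; heap: [0-0 FREE][1-4 ALLOC][5-16 ALLOC][17-24 ALLOC][25-26 FREE]
free(c): c = 1 -> block [1-4 ALLOC]; mark free, coalesce with adjacent free neighbors -> [0-4 FREE][5-16 ALLOC][17-24 ALLOC][25-26 FREE]

Answer: [0-4 FREE][5-16 ALLOC][17-24 ALLOC][25-26 FREE]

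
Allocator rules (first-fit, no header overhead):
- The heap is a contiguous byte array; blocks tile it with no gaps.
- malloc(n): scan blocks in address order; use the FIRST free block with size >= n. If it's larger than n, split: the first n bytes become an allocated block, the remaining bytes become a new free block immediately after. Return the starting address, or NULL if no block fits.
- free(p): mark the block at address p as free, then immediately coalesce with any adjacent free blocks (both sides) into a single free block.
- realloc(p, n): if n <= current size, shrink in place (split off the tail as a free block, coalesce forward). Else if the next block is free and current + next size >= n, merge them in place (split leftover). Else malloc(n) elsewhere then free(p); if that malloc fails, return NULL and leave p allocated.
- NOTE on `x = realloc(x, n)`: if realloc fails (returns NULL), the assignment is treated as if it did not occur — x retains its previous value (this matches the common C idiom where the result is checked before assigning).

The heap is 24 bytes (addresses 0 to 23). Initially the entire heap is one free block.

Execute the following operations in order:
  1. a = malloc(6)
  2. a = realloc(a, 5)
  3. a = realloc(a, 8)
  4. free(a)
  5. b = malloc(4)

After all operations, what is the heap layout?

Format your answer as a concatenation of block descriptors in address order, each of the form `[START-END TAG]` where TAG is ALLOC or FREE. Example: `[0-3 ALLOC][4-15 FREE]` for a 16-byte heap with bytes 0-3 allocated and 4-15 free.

Op 1: a = malloc(6) -> a = 0; heap: [0-5 ALLOC][6-23 FREE]
Op 2: a = realloc(a, 5) -> a = 0; heap: [0-4 ALLOC][5-23 FREE]
Op 3: a = realloc(a, 8) -> a = 0; heap: [0-7 ALLOC][8-23 FREE]
Op 4: free(a) -> (freed a); heap: [0-23 FREE]
Op 5: b = malloc(4) -> b = 0; heap: [0-3 ALLOC][4-23 FREE]

Answer: [0-3 ALLOC][4-23 FREE]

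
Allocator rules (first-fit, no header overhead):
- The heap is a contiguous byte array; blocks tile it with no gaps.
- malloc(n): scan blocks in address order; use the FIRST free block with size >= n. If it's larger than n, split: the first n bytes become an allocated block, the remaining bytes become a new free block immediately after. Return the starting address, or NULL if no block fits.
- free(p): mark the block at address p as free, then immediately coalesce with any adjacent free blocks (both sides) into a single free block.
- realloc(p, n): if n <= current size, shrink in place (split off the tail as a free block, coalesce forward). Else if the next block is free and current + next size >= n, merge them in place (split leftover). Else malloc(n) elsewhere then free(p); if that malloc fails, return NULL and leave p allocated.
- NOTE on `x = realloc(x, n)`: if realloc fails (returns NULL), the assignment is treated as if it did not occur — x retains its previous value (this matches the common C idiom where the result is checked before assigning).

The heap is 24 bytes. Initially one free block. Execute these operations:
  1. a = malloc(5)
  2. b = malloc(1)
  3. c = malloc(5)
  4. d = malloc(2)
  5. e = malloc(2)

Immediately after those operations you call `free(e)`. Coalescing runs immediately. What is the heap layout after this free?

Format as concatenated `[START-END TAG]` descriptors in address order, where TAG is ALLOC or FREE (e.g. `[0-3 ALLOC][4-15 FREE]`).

Answer: [0-4 ALLOC][5-5 ALLOC][6-10 ALLOC][11-12 ALLOC][13-23 FREE]

Derivation:
Op 1: a = malloc(5) -> a = 0; heap: [0-4 ALLOC][5-23 FREE]
Op 2: b = malloc(1) -> b = 5; heap: [0-4 ALLOC][5-5 ALLOC][6-23 FREE]
Op 3: c = malloc(5) -> c = 6; heap: [0-4 ALLOC][5-5 ALLOC][6-10 ALLOC][11-23 FREE]
Op 4: d = malloc(2) -> d = 11; heap: [0-4 ALLOC][5-5 ALLOC][6-10 ALLOC][11-12 ALLOC][13-23 FREE]
Op 5: e = malloc(2) -> e = 13; heap: [0-4 ALLOC][5-5 ALLOC][6-10 ALLOC][11-12 ALLOC][13-14 ALLOC][15-23 FREE]
free(e): e = 13 -> block [13-14 ALLOC]; mark free, coalesce with adjacent free neighbors -> [0-4 ALLOC][5-5 ALLOC][6-10 ALLOC][11-12 ALLOC][13-23 FREE]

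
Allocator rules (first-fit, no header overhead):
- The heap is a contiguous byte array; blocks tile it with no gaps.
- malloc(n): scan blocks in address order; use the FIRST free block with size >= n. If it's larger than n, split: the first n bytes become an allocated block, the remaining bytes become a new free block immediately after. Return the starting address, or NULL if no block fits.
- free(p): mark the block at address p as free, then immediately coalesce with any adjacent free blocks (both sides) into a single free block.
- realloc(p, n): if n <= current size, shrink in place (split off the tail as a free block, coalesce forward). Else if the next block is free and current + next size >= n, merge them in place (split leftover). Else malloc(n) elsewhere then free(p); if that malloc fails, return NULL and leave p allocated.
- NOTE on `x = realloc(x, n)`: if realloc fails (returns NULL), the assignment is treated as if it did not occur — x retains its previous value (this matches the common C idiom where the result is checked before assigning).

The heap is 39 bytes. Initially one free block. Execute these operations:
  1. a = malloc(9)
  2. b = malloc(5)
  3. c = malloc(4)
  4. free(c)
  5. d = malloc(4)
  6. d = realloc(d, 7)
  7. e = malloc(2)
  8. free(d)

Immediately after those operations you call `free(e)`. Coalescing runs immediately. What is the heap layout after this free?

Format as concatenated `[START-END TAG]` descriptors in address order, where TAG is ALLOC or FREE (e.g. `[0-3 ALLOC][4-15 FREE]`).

Op 1: a = malloc(9) -> a = 0; heap: [0-8 ALLOC][9-38 FREE]
Op 2: b = malloc(5) -> b = 9; heap: [0-8 ALLOC][9-13 ALLOC][14-38 FREE]
Op 3: c = malloc(4) -> c = 14; heap: [0-8 ALLOC][9-13 ALLOC][14-17 ALLOC][18-38 FREE]
Op 4: free(c) -> (freed c); heap: [0-8 ALLOC][9-13 ALLOC][14-38 FREE]
Op 5: d = malloc(4) -> d = 14; heap: [0-8 ALLOC][9-13 ALLOC][14-17 ALLOC][18-38 FREE]
Op 6: d = realloc(d, 7) -> d = 14; heap: [0-8 ALLOC][9-13 ALLOC][14-20 ALLOC][21-38 FREE]
Op 7: e = malloc(2) -> e = 21; heap: [0-8 ALLOC][9-13 ALLOC][14-20 ALLOC][21-22 ALLOC][23-38 FREE]
Op 8: free(d) -> (freed d); heap: [0-8 ALLOC][9-13 ALLOC][14-20 FREE][21-22 ALLOC][23-38 FREE]
free(e): e = 21 -> block [21-22 ALLOC]; mark free, coalesce with adjacent free neighbors -> [0-8 ALLOC][9-13 ALLOC][14-38 FREE]

Answer: [0-8 ALLOC][9-13 ALLOC][14-38 FREE]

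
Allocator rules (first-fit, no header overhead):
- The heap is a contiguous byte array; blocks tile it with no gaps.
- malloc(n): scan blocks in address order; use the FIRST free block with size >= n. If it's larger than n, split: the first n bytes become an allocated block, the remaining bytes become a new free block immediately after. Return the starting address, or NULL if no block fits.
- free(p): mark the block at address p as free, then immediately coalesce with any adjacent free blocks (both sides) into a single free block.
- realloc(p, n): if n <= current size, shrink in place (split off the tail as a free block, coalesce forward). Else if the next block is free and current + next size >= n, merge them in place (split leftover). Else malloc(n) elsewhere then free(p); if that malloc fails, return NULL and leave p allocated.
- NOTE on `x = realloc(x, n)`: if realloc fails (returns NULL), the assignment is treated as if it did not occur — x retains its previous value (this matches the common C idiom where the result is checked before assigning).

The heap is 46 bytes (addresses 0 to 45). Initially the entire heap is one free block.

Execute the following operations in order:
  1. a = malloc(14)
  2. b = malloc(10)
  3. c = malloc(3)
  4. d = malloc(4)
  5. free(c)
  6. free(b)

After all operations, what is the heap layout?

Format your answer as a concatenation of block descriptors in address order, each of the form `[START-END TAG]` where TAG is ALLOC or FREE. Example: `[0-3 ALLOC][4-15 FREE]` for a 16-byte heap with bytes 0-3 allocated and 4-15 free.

Answer: [0-13 ALLOC][14-26 FREE][27-30 ALLOC][31-45 FREE]

Derivation:
Op 1: a = malloc(14) -> a = 0; heap: [0-13 ALLOC][14-45 FREE]
Op 2: b = malloc(10) -> b = 14; heap: [0-13 ALLOC][14-23 ALLOC][24-45 FREE]
Op 3: c = malloc(3) -> c = 24; heap: [0-13 ALLOC][14-23 ALLOC][24-26 ALLOC][27-45 FREE]
Op 4: d = malloc(4) -> d = 27; heap: [0-13 ALLOC][14-23 ALLOC][24-26 ALLOC][27-30 ALLOC][31-45 FREE]
Op 5: free(c) -> (freed c); heap: [0-13 ALLOC][14-23 ALLOC][24-26 FREE][27-30 ALLOC][31-45 FREE]
Op 6: free(b) -> (freed b); heap: [0-13 ALLOC][14-26 FREE][27-30 ALLOC][31-45 FREE]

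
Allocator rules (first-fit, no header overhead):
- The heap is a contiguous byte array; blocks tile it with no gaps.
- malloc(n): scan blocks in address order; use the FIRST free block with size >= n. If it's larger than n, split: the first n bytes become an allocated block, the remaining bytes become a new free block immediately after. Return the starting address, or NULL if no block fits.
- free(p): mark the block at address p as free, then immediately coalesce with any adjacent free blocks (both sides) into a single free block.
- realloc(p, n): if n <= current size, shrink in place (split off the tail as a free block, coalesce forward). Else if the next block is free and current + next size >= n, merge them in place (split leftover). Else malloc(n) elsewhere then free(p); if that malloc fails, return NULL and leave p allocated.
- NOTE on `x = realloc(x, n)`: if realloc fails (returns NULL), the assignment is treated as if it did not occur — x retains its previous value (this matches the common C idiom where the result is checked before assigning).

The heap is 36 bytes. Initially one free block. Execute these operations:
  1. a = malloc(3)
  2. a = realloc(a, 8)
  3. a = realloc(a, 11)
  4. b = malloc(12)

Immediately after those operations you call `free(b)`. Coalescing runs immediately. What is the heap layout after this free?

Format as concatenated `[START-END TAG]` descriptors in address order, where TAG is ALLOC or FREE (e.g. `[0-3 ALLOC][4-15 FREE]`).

Op 1: a = malloc(3) -> a = 0; heap: [0-2 ALLOC][3-35 FREE]
Op 2: a = realloc(a, 8) -> a = 0; heap: [0-7 ALLOC][8-35 FREE]
Op 3: a = realloc(a, 11) -> a = 0; heap: [0-10 ALLOC][11-35 FREE]
Op 4: b = malloc(12) -> b = 11; heap: [0-10 ALLOC][11-22 ALLOC][23-35 FREE]
free(b): b = 11 -> block [11-22 ALLOC]; mark free, coalesce with adjacent free neighbors -> [0-10 ALLOC][11-35 FREE]

Answer: [0-10 ALLOC][11-35 FREE]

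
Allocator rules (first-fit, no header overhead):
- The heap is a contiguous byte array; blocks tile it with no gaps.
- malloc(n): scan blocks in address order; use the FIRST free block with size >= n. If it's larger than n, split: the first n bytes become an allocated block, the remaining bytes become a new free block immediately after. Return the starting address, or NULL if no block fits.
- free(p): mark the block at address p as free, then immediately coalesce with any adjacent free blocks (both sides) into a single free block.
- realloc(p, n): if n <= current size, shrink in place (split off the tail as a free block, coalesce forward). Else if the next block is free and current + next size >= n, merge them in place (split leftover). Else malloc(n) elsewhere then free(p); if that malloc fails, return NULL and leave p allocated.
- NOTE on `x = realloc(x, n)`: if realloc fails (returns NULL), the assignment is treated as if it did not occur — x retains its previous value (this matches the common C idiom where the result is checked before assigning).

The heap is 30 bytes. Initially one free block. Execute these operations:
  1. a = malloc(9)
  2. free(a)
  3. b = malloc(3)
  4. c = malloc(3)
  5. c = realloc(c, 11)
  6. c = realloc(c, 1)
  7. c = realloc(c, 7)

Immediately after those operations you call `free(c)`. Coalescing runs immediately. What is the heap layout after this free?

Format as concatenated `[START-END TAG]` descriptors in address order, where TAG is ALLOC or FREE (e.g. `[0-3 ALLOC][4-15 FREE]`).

Op 1: a = malloc(9) -> a = 0; heap: [0-8 ALLOC][9-29 FREE]
Op 2: free(a) -> (freed a); heap: [0-29 FREE]
Op 3: b = malloc(3) -> b = 0; heap: [0-2 ALLOC][3-29 FREE]
Op 4: c = malloc(3) -> c = 3; heap: [0-2 ALLOC][3-5 ALLOC][6-29 FREE]
Op 5: c = realloc(c, 11) -> c = 3; heap: [0-2 ALLOC][3-13 ALLOC][14-29 FREE]
Op 6: c = realloc(c, 1) -> c = 3; heap: [0-2 ALLOC][3-3 ALLOC][4-29 FREE]
Op 7: c = realloc(c, 7) -> c = 3; heap: [0-2 ALLOC][3-9 ALLOC][10-29 FREE]
free(c): c = 3 -> block [3-9 ALLOC]; mark free, coalesce with adjacent free neighbors -> [0-2 ALLOC][3-29 FREE]

Answer: [0-2 ALLOC][3-29 FREE]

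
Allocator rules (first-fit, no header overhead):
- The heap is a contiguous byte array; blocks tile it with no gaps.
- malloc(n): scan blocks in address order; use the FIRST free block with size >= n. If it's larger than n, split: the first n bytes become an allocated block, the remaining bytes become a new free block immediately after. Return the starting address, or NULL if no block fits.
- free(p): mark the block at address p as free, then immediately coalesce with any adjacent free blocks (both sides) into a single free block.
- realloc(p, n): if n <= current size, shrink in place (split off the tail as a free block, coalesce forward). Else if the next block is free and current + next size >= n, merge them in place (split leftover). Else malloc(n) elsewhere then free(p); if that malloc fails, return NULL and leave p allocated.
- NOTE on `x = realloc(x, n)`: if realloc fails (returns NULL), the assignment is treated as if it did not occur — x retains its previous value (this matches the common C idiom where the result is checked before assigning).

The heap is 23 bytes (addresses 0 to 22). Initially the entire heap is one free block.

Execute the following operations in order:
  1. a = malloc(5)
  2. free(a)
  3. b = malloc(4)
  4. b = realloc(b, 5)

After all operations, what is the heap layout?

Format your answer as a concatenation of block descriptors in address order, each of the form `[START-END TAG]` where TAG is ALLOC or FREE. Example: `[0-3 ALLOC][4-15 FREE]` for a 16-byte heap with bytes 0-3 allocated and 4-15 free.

Op 1: a = malloc(5) -> a = 0; heap: [0-4 ALLOC][5-22 FREE]
Op 2: free(a) -> (freed a); heap: [0-22 FREE]
Op 3: b = malloc(4) -> b = 0; heap: [0-3 ALLOC][4-22 FREE]
Op 4: b = realloc(b, 5) -> b = 0; heap: [0-4 ALLOC][5-22 FREE]

Answer: [0-4 ALLOC][5-22 FREE]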